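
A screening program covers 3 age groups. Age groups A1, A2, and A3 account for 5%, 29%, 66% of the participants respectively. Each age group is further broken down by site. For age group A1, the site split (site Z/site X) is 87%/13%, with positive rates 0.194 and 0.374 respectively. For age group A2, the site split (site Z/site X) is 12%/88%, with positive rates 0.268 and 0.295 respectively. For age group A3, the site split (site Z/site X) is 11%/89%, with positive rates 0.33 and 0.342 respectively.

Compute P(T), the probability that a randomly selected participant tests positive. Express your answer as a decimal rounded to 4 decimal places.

P(T|A1) = 0.87·0.194 + 0.13·0.374 = 0.16878 + 0.04862 = 0.2174
P(T|A2) = 0.12·0.268 + 0.88·0.295 = 0.03216 + 0.2596 = 0.29176
P(T|A3) = 0.11·0.33 + 0.89·0.342 = 0.0363 + 0.30438 = 0.34068
By total probability over the outer partition,
P(T) = 0.05·0.2174 + 0.29·0.29176 + 0.66·0.34068
      = 0.01087 + 0.0846104 + 0.2248488 = 0.3203292

0.3203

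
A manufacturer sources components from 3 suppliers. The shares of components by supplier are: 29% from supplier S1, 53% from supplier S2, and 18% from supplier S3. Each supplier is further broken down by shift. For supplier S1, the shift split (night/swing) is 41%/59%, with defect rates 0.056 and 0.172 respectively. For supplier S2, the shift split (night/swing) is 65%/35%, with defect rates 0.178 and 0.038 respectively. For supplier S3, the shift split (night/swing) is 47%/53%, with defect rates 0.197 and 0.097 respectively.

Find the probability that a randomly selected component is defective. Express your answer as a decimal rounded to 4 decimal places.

P(D|S1) = 0.41·0.056 + 0.59·0.172 = 0.02296 + 0.10148 = 0.12444
P(D|S2) = 0.65·0.178 + 0.35·0.038 = 0.1157 + 0.0133 = 0.129
P(D|S3) = 0.47·0.197 + 0.53·0.097 = 0.09259 + 0.05141 = 0.144
Then overall,
P(D) = 0.29·0.12444 + 0.53·0.129 + 0.18·0.144
      = 0.0360876 + 0.06837 + 0.02592 = 0.1303776

P(D) ≈ 0.1304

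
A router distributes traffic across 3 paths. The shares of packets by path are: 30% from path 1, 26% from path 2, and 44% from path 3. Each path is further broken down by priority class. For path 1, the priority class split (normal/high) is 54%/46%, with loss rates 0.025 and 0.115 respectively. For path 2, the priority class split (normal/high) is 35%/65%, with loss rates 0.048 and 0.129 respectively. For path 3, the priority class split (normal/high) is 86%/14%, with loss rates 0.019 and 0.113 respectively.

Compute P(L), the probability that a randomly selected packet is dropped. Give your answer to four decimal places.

P(L|1) = 0.54·0.025 + 0.46·0.115 = 0.0135 + 0.0529 = 0.0664
P(L|2) = 0.35·0.048 + 0.65·0.129 = 0.0168 + 0.08385 = 0.10065
P(L|3) = 0.86·0.019 + 0.14·0.113 = 0.01634 + 0.01582 = 0.03216
Then overall,
P(L) = 0.3·0.0664 + 0.26·0.10065 + 0.44·0.03216
      = 0.01992 + 0.026169 + 0.0141504 = 0.0602394

0.0602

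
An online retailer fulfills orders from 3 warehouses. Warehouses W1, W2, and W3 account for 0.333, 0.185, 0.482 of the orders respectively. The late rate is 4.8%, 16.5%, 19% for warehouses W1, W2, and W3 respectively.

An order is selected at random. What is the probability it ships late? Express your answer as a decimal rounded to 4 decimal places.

P(L) ≈ 0.1381

P(L) = P(L|W1)·P(W1) + P(L|W2)·P(W2) + P(L|W3)·P(W3)
      = 0.048·0.333 + 0.165·0.185 + 0.19·0.482
      = 0.015984 + 0.030525 + 0.09158 = 0.138089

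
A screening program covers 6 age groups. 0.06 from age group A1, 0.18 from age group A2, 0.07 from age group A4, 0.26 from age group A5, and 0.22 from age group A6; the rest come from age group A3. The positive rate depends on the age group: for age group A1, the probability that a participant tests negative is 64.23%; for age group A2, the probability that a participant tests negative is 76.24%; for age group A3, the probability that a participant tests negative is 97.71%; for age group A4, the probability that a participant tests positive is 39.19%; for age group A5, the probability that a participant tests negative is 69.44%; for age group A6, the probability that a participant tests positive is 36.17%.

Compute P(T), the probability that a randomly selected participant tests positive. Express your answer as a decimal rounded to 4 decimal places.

0.2555

P(A3) = 1 − (0.06 + 0.18 + 0.07 + 0.26 + 0.22) = 0.21.
P(T|A1) = 1 − 0.6423 = 0.3577.
P(T|A2) = 1 − 0.7624 = 0.2376.
P(T|A3) = 1 − 0.9771 = 0.0229.
P(T|A5) = 1 − 0.6944 = 0.3056.
By the law of total probability,
P(T) = P(T|A1)·P(A1) + P(T|A2)·P(A2) + P(T|A3)·P(A3) + P(T|A4)·P(A4) + P(T|A5)·P(A5) + P(T|A6)·P(A6)
      = 0.3577·0.06 + 0.2376·0.18 + 0.0229·0.21 + 0.3919·0.07 + 0.3056·0.26 + 0.3617·0.22
      = 0.021462 + 0.042768 + 0.004809 + 0.027433 + 0.079456 + 0.079574 = 0.255502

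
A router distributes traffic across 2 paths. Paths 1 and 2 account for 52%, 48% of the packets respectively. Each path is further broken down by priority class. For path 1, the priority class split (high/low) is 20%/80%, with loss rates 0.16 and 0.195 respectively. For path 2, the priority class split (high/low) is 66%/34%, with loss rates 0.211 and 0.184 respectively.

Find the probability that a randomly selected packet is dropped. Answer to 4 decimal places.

0.1946

P(L|1) = 0.2·0.16 + 0.8·0.195 = 0.032 + 0.156 = 0.188
P(L|2) = 0.66·0.211 + 0.34·0.184 = 0.13926 + 0.06256 = 0.20182
Then overall,
P(L) = 0.52·0.188 + 0.48·0.20182
      = 0.09776 + 0.0968736 = 0.1946336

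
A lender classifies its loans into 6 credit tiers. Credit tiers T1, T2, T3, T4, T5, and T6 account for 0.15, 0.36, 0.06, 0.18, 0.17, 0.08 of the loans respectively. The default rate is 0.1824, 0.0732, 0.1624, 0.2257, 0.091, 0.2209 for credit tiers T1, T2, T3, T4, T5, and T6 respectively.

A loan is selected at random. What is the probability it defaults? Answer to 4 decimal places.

P(D) ≈ 0.1372

Summing over the partition,
P(D) = P(D|T1)·P(T1) + P(D|T2)·P(T2) + P(D|T3)·P(T3) + P(D|T4)·P(T4) + P(D|T5)·P(T5) + P(D|T6)·P(T6)
      = 0.1824·0.15 + 0.0732·0.36 + 0.1624·0.06 + 0.2257·0.18 + 0.091·0.17 + 0.2209·0.08
      = 0.02736 + 0.026352 + 0.009744 + 0.040626 + 0.01547 + 0.017672 = 0.137224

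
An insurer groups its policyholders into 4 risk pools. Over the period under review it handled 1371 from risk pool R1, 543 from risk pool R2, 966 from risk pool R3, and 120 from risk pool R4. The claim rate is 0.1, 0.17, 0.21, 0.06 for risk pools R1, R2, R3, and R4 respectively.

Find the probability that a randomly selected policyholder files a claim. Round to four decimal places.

Total: 1371 + 543 + 966 + 120 = 3000.
P(R1) = 1371/3000 = 0.457. P(R2) = 543/3000 = 0.181. P(R3) = 966/3000 = 0.322. P(R4) = 120/3000 = 0.04.
P(C) = P(C|R1)·P(R1) + P(C|R2)·P(R2) + P(C|R3)·P(R3) + P(C|R4)·P(R4)
      = 0.1·0.457 + 0.17·0.181 + 0.21·0.322 + 0.06·0.04
      = 0.0457 + 0.03077 + 0.06762 + 0.0024 = 0.14649

0.1465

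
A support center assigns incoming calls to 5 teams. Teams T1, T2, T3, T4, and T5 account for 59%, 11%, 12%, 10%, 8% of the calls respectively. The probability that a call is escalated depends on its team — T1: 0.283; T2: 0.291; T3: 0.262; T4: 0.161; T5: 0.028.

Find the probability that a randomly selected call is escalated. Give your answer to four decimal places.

0.2488

P(E) = P(E|T1)·P(T1) + P(E|T2)·P(T2) + P(E|T3)·P(T3) + P(E|T4)·P(T4) + P(E|T5)·P(T5)
      = 0.283·0.59 + 0.291·0.11 + 0.262·0.12 + 0.161·0.1 + 0.028·0.08
      = 0.16697 + 0.03201 + 0.03144 + 0.0161 + 0.00224 = 0.24876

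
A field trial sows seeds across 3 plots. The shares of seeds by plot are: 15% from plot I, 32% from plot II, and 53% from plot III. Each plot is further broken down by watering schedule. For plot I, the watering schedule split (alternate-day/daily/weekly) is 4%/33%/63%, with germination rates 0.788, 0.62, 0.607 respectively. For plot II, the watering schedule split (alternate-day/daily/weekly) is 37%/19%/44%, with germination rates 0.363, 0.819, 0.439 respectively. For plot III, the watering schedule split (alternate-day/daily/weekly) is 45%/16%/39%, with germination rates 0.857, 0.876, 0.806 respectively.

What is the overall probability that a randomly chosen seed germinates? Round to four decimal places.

P(G|I) = 0.04·0.788 + 0.33·0.62 + 0.63·0.607 = 0.03152 + 0.2046 + 0.38241 = 0.61853
P(G|II) = 0.37·0.363 + 0.19·0.819 + 0.44·0.439 = 0.13431 + 0.15561 + 0.19316 = 0.48308
P(G|III) = 0.45·0.857 + 0.16·0.876 + 0.39·0.806 = 0.38565 + 0.14016 + 0.31434 = 0.84015
By total probability over the outer partition,
P(G) = 0.15·0.61853 + 0.32·0.48308 + 0.53·0.84015
      = 0.0927795 + 0.1545856 + 0.4452795 = 0.6926446

0.6926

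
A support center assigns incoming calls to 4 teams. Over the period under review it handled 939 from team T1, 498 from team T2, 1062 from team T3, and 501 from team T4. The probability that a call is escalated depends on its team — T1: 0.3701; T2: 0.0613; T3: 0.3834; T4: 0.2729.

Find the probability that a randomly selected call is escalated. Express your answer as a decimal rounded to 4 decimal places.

P(E) ≈ 0.3073

Total: 939 + 498 + 1062 + 501 = 3000.
P(T1) = 939/3000 = 0.313. P(T2) = 498/3000 = 0.166. P(T3) = 1062/3000 = 0.354. P(T4) = 501/3000 = 0.167.
P(E) = P(E|T1)·P(T1) + P(E|T2)·P(T2) + P(E|T3)·P(T3) + P(E|T4)·P(T4)
      = 0.3701·0.313 + 0.0613·0.166 + 0.3834·0.354 + 0.2729·0.167
      = 0.1158413 + 0.0101758 + 0.1357236 + 0.0455743 = 0.307315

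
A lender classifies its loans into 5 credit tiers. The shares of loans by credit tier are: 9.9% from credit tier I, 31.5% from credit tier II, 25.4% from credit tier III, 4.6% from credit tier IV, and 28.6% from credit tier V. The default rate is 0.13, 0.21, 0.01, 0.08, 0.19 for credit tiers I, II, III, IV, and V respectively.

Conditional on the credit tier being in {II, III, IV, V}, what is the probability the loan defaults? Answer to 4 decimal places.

Let S = {II, III, IV, V}.
P(S) = 0.315 + 0.254 + 0.046 + 0.286 = 0.901.
P(D ∩ S) = 0.21·0.315 + 0.01·0.254 + 0.08·0.046 + 0.19·0.286 = 0.06615 + 0.00254 + 0.00368 + 0.05434 = 0.12671.
P(D | S) = 0.12671 / 0.901 = 0.140633…

P(D|S) ≈ 0.1406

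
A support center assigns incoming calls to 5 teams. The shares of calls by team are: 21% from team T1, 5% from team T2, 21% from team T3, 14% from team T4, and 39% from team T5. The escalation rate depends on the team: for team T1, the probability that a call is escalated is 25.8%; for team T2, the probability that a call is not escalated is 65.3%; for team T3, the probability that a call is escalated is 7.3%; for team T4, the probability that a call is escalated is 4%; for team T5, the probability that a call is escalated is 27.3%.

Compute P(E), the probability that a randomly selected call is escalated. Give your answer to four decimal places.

P(E) ≈ 0.1989

P(E|T2) = 1 − 0.653 = 0.347.
Summing over the partition,
P(E) = P(E|T1)·P(T1) + P(E|T2)·P(T2) + P(E|T3)·P(T3) + P(E|T4)·P(T4) + P(E|T5)·P(T5)
      = 0.258·0.21 + 0.347·0.05 + 0.073·0.21 + 0.04·0.14 + 0.273·0.39
      = 0.05418 + 0.01735 + 0.01533 + 0.0056 + 0.10647 = 0.19893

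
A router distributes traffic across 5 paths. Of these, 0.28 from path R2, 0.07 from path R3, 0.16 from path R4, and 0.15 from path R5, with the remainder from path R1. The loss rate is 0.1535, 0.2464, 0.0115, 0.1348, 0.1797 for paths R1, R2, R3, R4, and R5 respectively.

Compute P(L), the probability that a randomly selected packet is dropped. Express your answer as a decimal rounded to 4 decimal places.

0.1705

P(R1) = 1 − (0.28 + 0.07 + 0.16 + 0.15) = 0.34.
P(L) = P(L|R1)·P(R1) + P(L|R2)·P(R2) + P(L|R3)·P(R3) + P(L|R4)·P(R4) + P(L|R5)·P(R5)
      = 0.1535·0.34 + 0.2464·0.28 + 0.0115·0.07 + 0.1348·0.16 + 0.1797·0.15
      = 0.05219 + 0.068992 + 0.000805 + 0.021568 + 0.026955 = 0.17051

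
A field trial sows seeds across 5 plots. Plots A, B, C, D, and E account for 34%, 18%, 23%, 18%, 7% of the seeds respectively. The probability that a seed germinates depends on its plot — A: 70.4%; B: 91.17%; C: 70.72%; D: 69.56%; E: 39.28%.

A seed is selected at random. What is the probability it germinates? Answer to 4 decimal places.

P(G) ≈ 0.7188

Using total probability over the partition,
P(G) = P(G|A)·P(A) + P(G|B)·P(B) + P(G|C)·P(C) + P(G|D)·P(D) + P(G|E)·P(E)
      = 0.704·0.34 + 0.9117·0.18 + 0.7072·0.23 + 0.6956·0.18 + 0.3928·0.07
      = 0.23936 + 0.164106 + 0.162656 + 0.125208 + 0.027496 = 0.718826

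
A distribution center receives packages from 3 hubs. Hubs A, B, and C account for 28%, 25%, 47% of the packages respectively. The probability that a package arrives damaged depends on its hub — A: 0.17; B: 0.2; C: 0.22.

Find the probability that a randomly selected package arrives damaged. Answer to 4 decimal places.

P(D) ≈ 0.2010

By the law of total probability,
P(D) = P(D|A)·P(A) + P(D|B)·P(B) + P(D|C)·P(C)
      = 0.17·0.28 + 0.2·0.25 + 0.22·0.47
      = 0.0476 + 0.05 + 0.1034 = 0.201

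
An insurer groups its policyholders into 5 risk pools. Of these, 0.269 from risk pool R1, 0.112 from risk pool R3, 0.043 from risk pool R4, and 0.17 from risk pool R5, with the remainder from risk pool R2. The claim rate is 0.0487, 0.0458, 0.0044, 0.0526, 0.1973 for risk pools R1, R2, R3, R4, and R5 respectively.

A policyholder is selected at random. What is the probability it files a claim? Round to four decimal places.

P(C) ≈ 0.0680

P(R2) = 1 − (0.269 + 0.112 + 0.043 + 0.17) = 0.406.
Using total probability over the partition,
P(C) = P(C|R1)·P(R1) + P(C|R2)·P(R2) + P(C|R3)·P(R3) + P(C|R4)·P(R4) + P(C|R5)·P(R5)
      = 0.0487·0.269 + 0.0458·0.406 + 0.0044·0.112 + 0.0526·0.043 + 0.1973·0.17
      = 0.0131003 + 0.0185948 + 0.0004928 + 0.0022618 + 0.033541 = 0.0679907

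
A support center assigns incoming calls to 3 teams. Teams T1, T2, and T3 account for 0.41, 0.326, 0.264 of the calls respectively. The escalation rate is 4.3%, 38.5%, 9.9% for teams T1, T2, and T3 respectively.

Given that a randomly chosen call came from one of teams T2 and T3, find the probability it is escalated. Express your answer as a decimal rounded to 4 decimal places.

0.2570

Let S = {T2, T3}.
P(S) = 0.326 + 0.264 = 0.59.
P(E ∩ S) = 0.385·0.326 + 0.099·0.264 = 0.12551 + 0.026136 = 0.151646.
P(E | S) = 0.151646 / 0.59 = 0.257027…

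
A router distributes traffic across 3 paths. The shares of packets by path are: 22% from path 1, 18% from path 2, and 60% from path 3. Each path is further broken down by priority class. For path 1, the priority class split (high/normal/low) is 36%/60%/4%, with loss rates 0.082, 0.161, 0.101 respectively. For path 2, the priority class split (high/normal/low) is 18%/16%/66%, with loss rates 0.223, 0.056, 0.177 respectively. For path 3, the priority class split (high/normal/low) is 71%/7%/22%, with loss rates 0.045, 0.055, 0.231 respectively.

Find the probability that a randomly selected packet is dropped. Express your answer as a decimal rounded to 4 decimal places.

P(L|1) = 0.36·0.082 + 0.6·0.161 + 0.04·0.101 = 0.02952 + 0.0966 + 0.00404 = 0.13016
P(L|2) = 0.18·0.223 + 0.16·0.056 + 0.66·0.177 = 0.04014 + 0.00896 + 0.11682 = 0.16592
P(L|3) = 0.71·0.045 + 0.07·0.055 + 0.22·0.231 = 0.03195 + 0.00385 + 0.05082 = 0.08662
Then overall,
P(L) = 0.22·0.13016 + 0.18·0.16592 + 0.6·0.08662
      = 0.0286352 + 0.0298656 + 0.051972 = 0.1104728

P(L) ≈ 0.1105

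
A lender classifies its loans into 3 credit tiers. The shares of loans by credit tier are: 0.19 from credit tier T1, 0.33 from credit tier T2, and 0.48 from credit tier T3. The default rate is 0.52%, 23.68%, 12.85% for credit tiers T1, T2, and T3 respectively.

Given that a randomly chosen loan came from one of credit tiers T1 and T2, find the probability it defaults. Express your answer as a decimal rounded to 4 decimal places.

Let S = {T1, T2}.
P(S) = 0.19 + 0.33 = 0.52.
P(D ∩ S) = 0.0052·0.19 + 0.2368·0.33 = 0.000988 + 0.078144 = 0.079132.
P(D | S) = 0.079132 / 0.52 = 0.152177…

P(D|S) ≈ 0.1522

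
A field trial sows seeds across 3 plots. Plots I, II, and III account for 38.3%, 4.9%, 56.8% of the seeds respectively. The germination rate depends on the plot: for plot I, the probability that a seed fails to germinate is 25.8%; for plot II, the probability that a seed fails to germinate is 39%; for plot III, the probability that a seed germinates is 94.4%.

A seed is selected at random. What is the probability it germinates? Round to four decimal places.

P(G|I) = 1 − 0.258 = 0.742.
P(G|II) = 1 − 0.39 = 0.61.
P(G) = P(G|I)·P(I) + P(G|II)·P(II) + P(G|III)·P(III)
      = 0.742·0.383 + 0.61·0.049 + 0.944·0.568
      = 0.284186 + 0.02989 + 0.536192 = 0.850268

0.8503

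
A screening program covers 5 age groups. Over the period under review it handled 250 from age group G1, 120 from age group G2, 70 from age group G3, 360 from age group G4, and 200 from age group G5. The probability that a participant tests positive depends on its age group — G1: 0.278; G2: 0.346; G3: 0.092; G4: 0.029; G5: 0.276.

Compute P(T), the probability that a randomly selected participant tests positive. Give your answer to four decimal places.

Total: 250 + 120 + 70 + 360 + 200 = 1000.
P(G1) = 250/1000 = 0.25. P(G2) = 120/1000 = 0.12. P(G3) = 70/1000 = 0.07. P(G4) = 360/1000 = 0.36. P(G5) = 200/1000 = 0.2.
Using total probability over the partition,
P(T) = P(T|G1)·P(G1) + P(T|G2)·P(G2) + P(T|G3)·P(G3) + P(T|G4)·P(G4) + P(T|G5)·P(G5)
      = 0.278·0.25 + 0.346·0.12 + 0.092·0.07 + 0.029·0.36 + 0.276·0.2
      = 0.0695 + 0.04152 + 0.00644 + 0.01044 + 0.0552 = 0.1831

P(T) ≈ 0.1831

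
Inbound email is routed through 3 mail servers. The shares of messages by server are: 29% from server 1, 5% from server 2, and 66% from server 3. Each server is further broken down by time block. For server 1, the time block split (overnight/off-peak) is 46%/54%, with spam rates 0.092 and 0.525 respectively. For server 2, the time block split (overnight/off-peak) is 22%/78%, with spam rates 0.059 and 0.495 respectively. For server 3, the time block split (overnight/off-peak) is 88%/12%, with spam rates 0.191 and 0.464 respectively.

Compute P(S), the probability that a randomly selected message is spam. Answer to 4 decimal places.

P(S|1) = 0.46·0.092 + 0.54·0.525 = 0.04232 + 0.2835 = 0.32582
P(S|2) = 0.22·0.059 + 0.78·0.495 = 0.01298 + 0.3861 = 0.39908
P(S|3) = 0.88·0.191 + 0.12·0.464 = 0.16808 + 0.05568 = 0.22376
By total probability over the outer partition,
P(S) = 0.29·0.32582 + 0.05·0.39908 + 0.66·0.22376
      = 0.0944878 + 0.019954 + 0.1476816 = 0.2621234

P(S) ≈ 0.2621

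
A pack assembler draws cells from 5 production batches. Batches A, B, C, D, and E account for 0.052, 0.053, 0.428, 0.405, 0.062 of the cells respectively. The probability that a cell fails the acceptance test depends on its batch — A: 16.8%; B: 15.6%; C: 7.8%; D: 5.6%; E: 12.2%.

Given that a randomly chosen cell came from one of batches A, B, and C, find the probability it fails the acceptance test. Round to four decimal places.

P(F|S) ≈ 0.0945

Let S = {A, B, C}.
P(S) = 0.052 + 0.053 + 0.428 = 0.533.
P(F ∩ S) = 0.168·0.052 + 0.156·0.053 + 0.078·0.428 = 0.008736 + 0.008268 + 0.033384 = 0.050388.
P(F | S) = 0.050388 / 0.533 = 0.094537…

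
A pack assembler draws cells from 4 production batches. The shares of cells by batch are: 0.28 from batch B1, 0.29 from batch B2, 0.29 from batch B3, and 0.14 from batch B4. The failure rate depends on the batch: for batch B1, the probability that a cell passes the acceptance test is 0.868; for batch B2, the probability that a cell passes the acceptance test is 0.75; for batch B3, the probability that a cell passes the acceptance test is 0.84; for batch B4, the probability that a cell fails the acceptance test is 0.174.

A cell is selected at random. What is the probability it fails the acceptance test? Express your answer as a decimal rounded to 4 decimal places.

P(F|B1) = 1 − 0.868 = 0.132.
P(F|B2) = 1 − 0.75 = 0.25.
P(F|B3) = 1 − 0.84 = 0.16.
By the law of total probability,
P(F) = P(F|B1)·P(B1) + P(F|B2)·P(B2) + P(F|B3)·P(B3) + P(F|B4)·P(B4)
      = 0.132·0.28 + 0.25·0.29 + 0.16·0.29 + 0.174·0.14
      = 0.03696 + 0.0725 + 0.0464 + 0.02436 = 0.18022

0.1802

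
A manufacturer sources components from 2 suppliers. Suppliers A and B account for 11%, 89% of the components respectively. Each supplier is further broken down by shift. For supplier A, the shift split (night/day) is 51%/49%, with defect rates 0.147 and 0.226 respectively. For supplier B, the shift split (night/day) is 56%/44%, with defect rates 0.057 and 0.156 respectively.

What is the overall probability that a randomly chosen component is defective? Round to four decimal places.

P(D|A) = 0.51·0.147 + 0.49·0.226 = 0.07497 + 0.11074 = 0.18571
P(D|B) = 0.56·0.057 + 0.44·0.156 = 0.03192 + 0.06864 = 0.10056
Then overall,
P(D) = 0.11·0.18571 + 0.89·0.10056
      = 0.0204281 + 0.0894984 = 0.1099265

P(D) ≈ 0.1099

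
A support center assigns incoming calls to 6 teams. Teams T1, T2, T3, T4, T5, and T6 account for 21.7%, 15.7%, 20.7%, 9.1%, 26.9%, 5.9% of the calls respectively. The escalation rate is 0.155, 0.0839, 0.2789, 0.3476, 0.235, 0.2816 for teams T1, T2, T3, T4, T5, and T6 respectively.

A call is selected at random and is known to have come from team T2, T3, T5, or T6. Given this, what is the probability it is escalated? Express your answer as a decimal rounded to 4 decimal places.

P(E|S) ≈ 0.2178

Let S = {T2, T3, T5, T6}.
P(S) = 0.157 + 0.207 + 0.269 + 0.059 = 0.692.
P(E ∩ S) = 0.0839·0.157 + 0.2789·0.207 + 0.235·0.269 + 0.2816·0.059 = 0.0131723 + 0.0577323 + 0.063215 + 0.0166144 = 0.150734.
P(E | S) = 0.150734 / 0.692 = 0.217824…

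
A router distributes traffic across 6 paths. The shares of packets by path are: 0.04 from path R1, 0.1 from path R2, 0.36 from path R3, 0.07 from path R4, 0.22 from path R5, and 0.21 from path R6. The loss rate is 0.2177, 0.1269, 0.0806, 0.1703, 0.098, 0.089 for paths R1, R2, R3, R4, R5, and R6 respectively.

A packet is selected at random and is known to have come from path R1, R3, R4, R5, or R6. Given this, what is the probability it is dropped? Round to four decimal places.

P(L|S) ≈ 0.0999

Let S = {R1, R3, R4, R5, R6}.
P(S) = 0.04 + 0.36 + 0.07 + 0.22 + 0.21 = 0.9.
P(L ∩ S) = 0.2177·0.04 + 0.0806·0.36 + 0.1703·0.07 + 0.098·0.22 + 0.089·0.21 = 0.008708 + 0.029016 + 0.011921 + 0.02156 + 0.01869 = 0.089895.
P(L | S) = 0.089895 / 0.9 = 0.099883…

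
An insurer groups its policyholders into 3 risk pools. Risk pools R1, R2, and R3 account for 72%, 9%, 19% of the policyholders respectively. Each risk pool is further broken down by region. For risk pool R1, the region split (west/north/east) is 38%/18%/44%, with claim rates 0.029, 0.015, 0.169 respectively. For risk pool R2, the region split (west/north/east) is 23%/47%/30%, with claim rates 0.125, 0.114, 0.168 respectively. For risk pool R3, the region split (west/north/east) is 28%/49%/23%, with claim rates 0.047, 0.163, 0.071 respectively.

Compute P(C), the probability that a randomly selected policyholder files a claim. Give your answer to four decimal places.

0.0961

P(C|R1) = 0.38·0.029 + 0.18·0.015 + 0.44·0.169 = 0.01102 + 0.0027 + 0.07436 = 0.08808
P(C|R2) = 0.23·0.125 + 0.47·0.114 + 0.3·0.168 = 0.02875 + 0.05358 + 0.0504 = 0.13273
P(C|R3) = 0.28·0.047 + 0.49·0.163 + 0.23·0.071 = 0.01316 + 0.07987 + 0.01633 = 0.10936
By total probability over the outer partition,
P(C) = 0.72·0.08808 + 0.09·0.13273 + 0.19·0.10936
      = 0.0634176 + 0.0119457 + 0.0207784 = 0.0961417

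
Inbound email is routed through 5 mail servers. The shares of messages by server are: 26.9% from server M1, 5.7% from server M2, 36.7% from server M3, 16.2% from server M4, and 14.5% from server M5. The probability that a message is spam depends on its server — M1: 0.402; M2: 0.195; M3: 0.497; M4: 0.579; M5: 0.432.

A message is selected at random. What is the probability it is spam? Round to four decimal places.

0.4581

Summing over the partition,
P(S) = P(S|M1)·P(M1) + P(S|M2)·P(M2) + P(S|M3)·P(M3) + P(S|M4)·P(M4) + P(S|M5)·P(M5)
      = 0.402·0.269 + 0.195·0.057 + 0.497·0.367 + 0.579·0.162 + 0.432·0.145
      = 0.108138 + 0.011115 + 0.182399 + 0.093798 + 0.06264 = 0.45809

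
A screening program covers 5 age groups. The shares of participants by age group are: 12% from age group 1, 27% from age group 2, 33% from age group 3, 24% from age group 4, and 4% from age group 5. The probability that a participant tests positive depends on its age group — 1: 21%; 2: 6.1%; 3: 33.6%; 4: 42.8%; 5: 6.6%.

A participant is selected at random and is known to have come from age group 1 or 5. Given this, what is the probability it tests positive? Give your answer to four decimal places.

Let S = {1, 5}.
P(S) = 0.12 + 0.04 = 0.16.
P(T ∩ S) = 0.21·0.12 + 0.066·0.04 = 0.0252 + 0.00264 = 0.02784.
P(T | S) = 0.02784 / 0.16 = 0.174000…

P(T|S) ≈ 0.1740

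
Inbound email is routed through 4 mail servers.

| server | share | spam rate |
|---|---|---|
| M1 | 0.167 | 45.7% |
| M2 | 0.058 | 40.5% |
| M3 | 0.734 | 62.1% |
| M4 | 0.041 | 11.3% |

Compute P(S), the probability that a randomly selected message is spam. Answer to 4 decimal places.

P(S) = P(S|M1)·P(M1) + P(S|M2)·P(M2) + P(S|M3)·P(M3) + P(S|M4)·P(M4)
      = 0.457·0.167 + 0.405·0.058 + 0.621·0.734 + 0.113·0.041
      = 0.076319 + 0.02349 + 0.455814 + 0.004633 = 0.560256

0.5603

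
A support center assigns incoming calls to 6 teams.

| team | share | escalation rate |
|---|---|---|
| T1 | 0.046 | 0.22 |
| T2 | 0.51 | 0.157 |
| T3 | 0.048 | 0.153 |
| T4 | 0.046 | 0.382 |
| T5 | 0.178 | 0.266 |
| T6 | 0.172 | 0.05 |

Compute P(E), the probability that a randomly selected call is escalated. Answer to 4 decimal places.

0.1711

Using total probability over the partition,
P(E) = P(E|T1)·P(T1) + P(E|T2)·P(T2) + P(E|T3)·P(T3) + P(E|T4)·P(T4) + P(E|T5)·P(T5) + P(E|T6)·P(T6)
      = 0.22·0.046 + 0.157·0.51 + 0.153·0.048 + 0.382·0.046 + 0.266·0.178 + 0.05·0.172
      = 0.01012 + 0.08007 + 0.007344 + 0.017572 + 0.047348 + 0.0086 = 0.171054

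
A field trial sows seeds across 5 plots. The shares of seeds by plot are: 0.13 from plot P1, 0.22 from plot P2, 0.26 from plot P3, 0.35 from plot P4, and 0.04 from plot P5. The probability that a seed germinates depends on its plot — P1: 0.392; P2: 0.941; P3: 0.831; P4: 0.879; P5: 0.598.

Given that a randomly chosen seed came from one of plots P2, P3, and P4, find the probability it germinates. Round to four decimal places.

0.8804

Let S = {P2, P3, P4}.
P(S) = 0.22 + 0.26 + 0.35 = 0.83.
P(G ∩ S) = 0.941·0.22 + 0.831·0.26 + 0.879·0.35 = 0.20702 + 0.21606 + 0.30765 = 0.73073.
P(G | S) = 0.73073 / 0.83 = 0.880398…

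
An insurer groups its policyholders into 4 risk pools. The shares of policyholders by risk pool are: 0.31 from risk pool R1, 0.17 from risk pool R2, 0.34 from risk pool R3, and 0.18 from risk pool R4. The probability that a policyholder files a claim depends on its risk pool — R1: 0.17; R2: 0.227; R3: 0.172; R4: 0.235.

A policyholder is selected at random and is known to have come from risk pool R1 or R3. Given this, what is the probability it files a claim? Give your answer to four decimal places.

P(C|S) ≈ 0.1710

Let S = {R1, R3}.
P(S) = 0.31 + 0.34 = 0.65.
P(C ∩ S) = 0.17·0.31 + 0.172·0.34 = 0.0527 + 0.05848 = 0.11118.
P(C | S) = 0.11118 / 0.65 = 0.171046…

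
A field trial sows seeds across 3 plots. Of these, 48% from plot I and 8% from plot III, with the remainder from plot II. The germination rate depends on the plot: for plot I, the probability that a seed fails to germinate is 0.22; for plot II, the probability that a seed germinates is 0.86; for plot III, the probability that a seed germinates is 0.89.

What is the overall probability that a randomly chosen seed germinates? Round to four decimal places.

P(G) ≈ 0.8240

P(II) = 1 − (0.48 + 0.08) = 0.44.
P(G|I) = 1 − 0.22 = 0.78.
P(G) = P(G|I)·P(I) + P(G|II)·P(II) + P(G|III)·P(III)
      = 0.78·0.48 + 0.86·0.44 + 0.89·0.08
      = 0.3744 + 0.3784 + 0.0712 = 0.824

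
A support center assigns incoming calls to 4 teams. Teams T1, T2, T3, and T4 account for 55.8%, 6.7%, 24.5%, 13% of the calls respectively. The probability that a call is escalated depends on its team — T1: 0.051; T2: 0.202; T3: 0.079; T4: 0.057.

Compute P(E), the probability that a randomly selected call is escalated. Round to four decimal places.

0.0688

P(E) = P(E|T1)·P(T1) + P(E|T2)·P(T2) + P(E|T3)·P(T3) + P(E|T4)·P(T4)
      = 0.051·0.558 + 0.202·0.067 + 0.079·0.245 + 0.057·0.13
      = 0.028458 + 0.013534 + 0.019355 + 0.00741 = 0.068757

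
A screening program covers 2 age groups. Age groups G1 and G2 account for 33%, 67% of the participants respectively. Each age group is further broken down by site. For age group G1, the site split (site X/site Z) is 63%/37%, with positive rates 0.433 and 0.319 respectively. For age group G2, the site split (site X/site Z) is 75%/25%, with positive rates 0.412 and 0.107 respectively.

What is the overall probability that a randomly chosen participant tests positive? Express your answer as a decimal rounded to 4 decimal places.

P(T|G1) = 0.63·0.433 + 0.37·0.319 = 0.27279 + 0.11803 = 0.39082
P(T|G2) = 0.75·0.412 + 0.25·0.107 = 0.309 + 0.02675 = 0.33575
Then overall,
P(T) = 0.33·0.39082 + 0.67·0.33575
      = 0.1289706 + 0.2249525 = 0.3539231

P(T) ≈ 0.3539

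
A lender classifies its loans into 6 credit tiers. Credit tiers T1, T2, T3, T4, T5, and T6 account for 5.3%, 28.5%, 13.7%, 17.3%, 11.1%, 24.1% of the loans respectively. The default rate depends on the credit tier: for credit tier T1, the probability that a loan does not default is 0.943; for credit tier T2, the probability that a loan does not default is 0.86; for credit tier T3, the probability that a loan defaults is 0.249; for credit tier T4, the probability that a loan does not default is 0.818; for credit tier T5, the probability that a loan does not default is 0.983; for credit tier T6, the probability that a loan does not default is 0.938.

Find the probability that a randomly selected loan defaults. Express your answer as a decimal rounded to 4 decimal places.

0.1253

P(D|T1) = 1 − 0.943 = 0.057.
P(D|T2) = 1 − 0.86 = 0.14.
P(D|T4) = 1 − 0.818 = 0.182.
P(D|T5) = 1 − 0.983 = 0.017.
P(D|T6) = 1 − 0.938 = 0.062.
P(D) = P(D|T1)·P(T1) + P(D|T2)·P(T2) + P(D|T3)·P(T3) + P(D|T4)·P(T4) + P(D|T5)·P(T5) + P(D|T6)·P(T6)
      = 0.057·0.053 + 0.14·0.285 + 0.249·0.137 + 0.182·0.173 + 0.017·0.111 + 0.062·0.241
      = 0.003021 + 0.0399 + 0.034113 + 0.031486 + 0.001887 + 0.014942 = 0.125349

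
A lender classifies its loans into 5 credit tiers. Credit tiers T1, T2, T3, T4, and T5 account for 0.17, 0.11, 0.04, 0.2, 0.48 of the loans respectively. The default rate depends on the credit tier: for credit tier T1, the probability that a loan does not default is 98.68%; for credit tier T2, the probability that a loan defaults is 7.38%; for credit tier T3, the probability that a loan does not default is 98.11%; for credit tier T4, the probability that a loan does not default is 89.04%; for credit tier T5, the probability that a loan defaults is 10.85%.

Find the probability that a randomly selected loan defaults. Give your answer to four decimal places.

P(D|T1) = 1 − 0.9868 = 0.0132.
P(D|T3) = 1 − 0.9811 = 0.0189.
P(D|T4) = 1 − 0.8904 = 0.1096.
Using total probability over the partition,
P(D) = P(D|T1)·P(T1) + P(D|T2)·P(T2) + P(D|T3)·P(T3) + P(D|T4)·P(T4) + P(D|T5)·P(T5)
      = 0.0132·0.17 + 0.0738·0.11 + 0.0189·0.04 + 0.1096·0.2 + 0.1085·0.48
      = 0.002244 + 0.008118 + 0.000756 + 0.02192 + 0.05208 = 0.085118

P(D) ≈ 0.0851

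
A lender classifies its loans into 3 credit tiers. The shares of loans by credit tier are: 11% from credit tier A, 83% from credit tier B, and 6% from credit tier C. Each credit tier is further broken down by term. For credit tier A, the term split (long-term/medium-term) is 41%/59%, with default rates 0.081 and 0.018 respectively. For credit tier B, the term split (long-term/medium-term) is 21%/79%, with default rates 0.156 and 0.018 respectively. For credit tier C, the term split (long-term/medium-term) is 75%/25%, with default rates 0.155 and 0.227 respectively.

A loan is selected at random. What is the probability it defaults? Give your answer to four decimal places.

P(D|A) = 0.41·0.081 + 0.59·0.018 = 0.03321 + 0.01062 = 0.04383
P(D|B) = 0.21·0.156 + 0.79·0.018 = 0.03276 + 0.01422 = 0.04698
P(D|C) = 0.75·0.155 + 0.25·0.227 = 0.11625 + 0.05675 = 0.173
By total probability over the outer partition,
P(D) = 0.11·0.04383 + 0.83·0.04698 + 0.06·0.173
      = 0.0048213 + 0.0389934 + 0.01038 = 0.0541947

0.0542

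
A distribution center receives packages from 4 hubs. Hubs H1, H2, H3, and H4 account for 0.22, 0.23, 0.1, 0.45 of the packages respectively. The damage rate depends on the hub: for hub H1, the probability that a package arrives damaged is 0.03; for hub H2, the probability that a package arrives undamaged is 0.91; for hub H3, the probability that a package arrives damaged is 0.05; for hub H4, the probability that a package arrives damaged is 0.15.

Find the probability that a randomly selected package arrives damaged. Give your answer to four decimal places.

P(D|H2) = 1 − 0.91 = 0.09.
Summing over the partition,
P(D) = P(D|H1)·P(H1) + P(D|H2)·P(H2) + P(D|H3)·P(H3) + P(D|H4)·P(H4)
      = 0.03·0.22 + 0.09·0.23 + 0.05·0.1 + 0.15·0.45
      = 0.0066 + 0.0207 + 0.005 + 0.0675 = 0.0998

P(D) ≈ 0.0998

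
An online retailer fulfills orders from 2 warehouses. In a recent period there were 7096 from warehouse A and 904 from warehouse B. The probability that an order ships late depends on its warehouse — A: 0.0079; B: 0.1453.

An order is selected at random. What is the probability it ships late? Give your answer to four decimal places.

Total: 7096 + 904 = 8000.
P(A) = 7096/8000 = 0.887. P(B) = 904/8000 = 0.113.
P(L) = P(L|A)·P(A) + P(L|B)·P(B)
      = 0.0079·0.887 + 0.1453·0.113
      = 0.0070073 + 0.0164189 = 0.0234262

P(L) ≈ 0.0234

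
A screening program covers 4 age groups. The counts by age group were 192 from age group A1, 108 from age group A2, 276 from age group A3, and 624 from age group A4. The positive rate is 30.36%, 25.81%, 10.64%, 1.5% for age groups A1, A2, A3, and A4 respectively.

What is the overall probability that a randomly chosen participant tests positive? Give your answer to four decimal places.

Total: 192 + 108 + 276 + 624 = 1200.
P(A1) = 192/1200 = 0.16. P(A2) = 108/1200 = 0.09. P(A3) = 276/1200 = 0.23. P(A4) = 624/1200 = 0.52.
Using total probability over the partition,
P(T) = P(T|A1)·P(A1) + P(T|A2)·P(A2) + P(T|A3)·P(A3) + P(T|A4)·P(A4)
      = 0.3036·0.16 + 0.2581·0.09 + 0.1064·0.23 + 0.015·0.52
      = 0.048576 + 0.023229 + 0.024472 + 0.0078 = 0.104077

0.1041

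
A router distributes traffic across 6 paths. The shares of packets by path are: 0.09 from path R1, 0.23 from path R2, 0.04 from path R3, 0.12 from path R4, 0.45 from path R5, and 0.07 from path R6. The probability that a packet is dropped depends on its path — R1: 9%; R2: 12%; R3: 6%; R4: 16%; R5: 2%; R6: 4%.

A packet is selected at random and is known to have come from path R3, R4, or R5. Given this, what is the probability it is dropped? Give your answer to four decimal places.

0.0502

Let S = {R3, R4, R5}.
P(S) = 0.04 + 0.12 + 0.45 = 0.61.
P(L ∩ S) = 0.06·0.04 + 0.16·0.12 + 0.02·0.45 = 0.0024 + 0.0192 + 0.009 = 0.0306.
P(L | S) = 0.0306 / 0.61 = 0.050164…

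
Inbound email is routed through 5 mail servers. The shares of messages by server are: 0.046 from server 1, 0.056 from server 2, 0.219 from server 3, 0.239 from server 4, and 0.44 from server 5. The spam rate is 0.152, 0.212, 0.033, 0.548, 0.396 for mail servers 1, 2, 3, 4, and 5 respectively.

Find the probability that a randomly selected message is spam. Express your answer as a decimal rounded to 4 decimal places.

P(S) = P(S|1)·P(1) + P(S|2)·P(2) + P(S|3)·P(3) + P(S|4)·P(4) + P(S|5)·P(5)
      = 0.152·0.046 + 0.212·0.056 + 0.033·0.219 + 0.548·0.239 + 0.396·0.44
      = 0.006992 + 0.011872 + 0.007227 + 0.130972 + 0.17424 = 0.331303

P(S) ≈ 0.3313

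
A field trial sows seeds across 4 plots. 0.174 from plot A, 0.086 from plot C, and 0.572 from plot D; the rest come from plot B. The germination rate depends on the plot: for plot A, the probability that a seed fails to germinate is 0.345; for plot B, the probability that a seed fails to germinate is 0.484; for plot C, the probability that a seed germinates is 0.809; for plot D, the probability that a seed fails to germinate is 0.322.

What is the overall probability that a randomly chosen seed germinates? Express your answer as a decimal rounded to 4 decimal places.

P(G) ≈ 0.6580

P(B) = 1 − (0.174 + 0.086 + 0.572) = 0.168.
P(G|A) = 1 − 0.345 = 0.655.
P(G|B) = 1 − 0.484 = 0.516.
P(G|D) = 1 − 0.322 = 0.678.
P(G) = P(G|A)·P(A) + P(G|B)·P(B) + P(G|C)·P(C) + P(G|D)·P(D)
      = 0.655·0.174 + 0.516·0.168 + 0.809·0.086 + 0.678·0.572
      = 0.11397 + 0.086688 + 0.069574 + 0.387816 = 0.658048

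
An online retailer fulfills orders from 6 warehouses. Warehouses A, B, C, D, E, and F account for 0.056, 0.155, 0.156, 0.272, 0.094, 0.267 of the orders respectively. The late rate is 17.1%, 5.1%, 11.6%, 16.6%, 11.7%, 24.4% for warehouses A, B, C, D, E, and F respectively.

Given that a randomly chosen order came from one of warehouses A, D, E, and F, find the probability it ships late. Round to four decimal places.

0.1899

Let S = {A, D, E, F}.
P(S) = 0.056 + 0.272 + 0.094 + 0.267 = 0.689.
P(L ∩ S) = 0.171·0.056 + 0.166·0.272 + 0.117·0.094 + 0.244·0.267 = 0.009576 + 0.045152 + 0.010998 + 0.065148 = 0.130874.
P(L | S) = 0.130874 / 0.689 = 0.189948…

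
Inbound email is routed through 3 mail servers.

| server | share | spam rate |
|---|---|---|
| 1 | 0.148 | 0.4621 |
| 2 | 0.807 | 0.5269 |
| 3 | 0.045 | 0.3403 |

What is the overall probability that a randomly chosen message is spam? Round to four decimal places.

P(S) ≈ 0.5089

Using total probability over the partition,
P(S) = P(S|1)·P(1) + P(S|2)·P(2) + P(S|3)·P(3)
      = 0.4621·0.148 + 0.5269·0.807 + 0.3403·0.045
      = 0.0683908 + 0.4252083 + 0.0153135 = 0.5089126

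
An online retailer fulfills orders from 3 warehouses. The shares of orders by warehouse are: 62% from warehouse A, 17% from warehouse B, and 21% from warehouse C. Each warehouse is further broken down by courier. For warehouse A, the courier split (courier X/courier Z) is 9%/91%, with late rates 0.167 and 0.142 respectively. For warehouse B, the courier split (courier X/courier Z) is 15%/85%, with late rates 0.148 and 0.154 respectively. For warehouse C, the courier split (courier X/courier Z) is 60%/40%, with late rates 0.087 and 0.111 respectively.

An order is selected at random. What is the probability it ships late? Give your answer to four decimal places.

P(L|A) = 0.09·0.167 + 0.91·0.142 = 0.01503 + 0.12922 = 0.14425
P(L|B) = 0.15·0.148 + 0.85·0.154 = 0.0222 + 0.1309 = 0.1531
P(L|C) = 0.6·0.087 + 0.4·0.111 = 0.0522 + 0.0444 = 0.0966
By total probability over the outer partition,
P(L) = 0.62·0.14425 + 0.17·0.1531 + 0.21·0.0966
      = 0.089435 + 0.026027 + 0.020286 = 0.135748

P(L) ≈ 0.1357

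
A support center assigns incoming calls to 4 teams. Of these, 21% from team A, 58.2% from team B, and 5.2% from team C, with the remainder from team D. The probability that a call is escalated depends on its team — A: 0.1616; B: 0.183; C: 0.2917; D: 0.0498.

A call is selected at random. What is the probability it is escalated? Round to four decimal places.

P(E) ≈ 0.1634

P(D) = 1 − (0.21 + 0.582 + 0.052) = 0.156.
By the law of total probability,
P(E) = P(E|A)·P(A) + P(E|B)·P(B) + P(E|C)·P(C) + P(E|D)·P(D)
      = 0.1616·0.21 + 0.183·0.582 + 0.2917·0.052 + 0.0498·0.156
      = 0.033936 + 0.106506 + 0.0151684 + 0.0077688 = 0.1633792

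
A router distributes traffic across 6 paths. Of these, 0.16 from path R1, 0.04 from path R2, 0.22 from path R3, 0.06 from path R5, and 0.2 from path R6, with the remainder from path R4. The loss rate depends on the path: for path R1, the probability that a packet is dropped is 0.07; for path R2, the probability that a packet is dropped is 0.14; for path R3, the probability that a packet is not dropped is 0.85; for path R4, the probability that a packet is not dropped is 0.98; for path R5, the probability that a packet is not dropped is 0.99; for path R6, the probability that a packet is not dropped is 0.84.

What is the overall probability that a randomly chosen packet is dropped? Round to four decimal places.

P(R4) = 1 − (0.16 + 0.04 + 0.22 + 0.06 + 0.2) = 0.32.
P(L|R3) = 1 − 0.85 = 0.15.
P(L|R4) = 1 − 0.98 = 0.02.
P(L|R5) = 1 − 0.99 = 0.01.
P(L|R6) = 1 − 0.84 = 0.16.
P(L) = P(L|R1)·P(R1) + P(L|R2)·P(R2) + P(L|R3)·P(R3) + P(L|R4)·P(R4) + P(L|R5)·P(R5) + P(L|R6)·P(R6)
      = 0.07·0.16 + 0.14·0.04 + 0.15·0.22 + 0.02·0.32 + 0.01·0.06 + 0.16·0.2
      = 0.0112 + 0.0056 + 0.033 + 0.0064 + 0.0006 + 0.032 = 0.0888

P(L) ≈ 0.0888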